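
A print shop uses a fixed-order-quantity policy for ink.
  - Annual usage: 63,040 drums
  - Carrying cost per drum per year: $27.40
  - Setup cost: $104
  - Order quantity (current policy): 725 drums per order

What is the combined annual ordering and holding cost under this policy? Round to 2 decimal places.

$18,975.48

Orders/yr = 63,040/725 = 86.952; ordering cost = 86.952 × $104 = $9,042.98
Average inventory = 725/2 = 362.5; holding cost = 362.5 × $27.4 = $9,932.50
Total = $9,042.98 + $9,932.50 = $18,975.48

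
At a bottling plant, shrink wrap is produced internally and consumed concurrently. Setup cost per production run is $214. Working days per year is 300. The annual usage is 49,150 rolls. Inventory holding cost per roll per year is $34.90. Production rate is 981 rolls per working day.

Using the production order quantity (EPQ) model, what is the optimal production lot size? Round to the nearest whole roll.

851 rolls

Daily demand d = 49,150/300 = 163.833; p = 981; 1 − d/p = 0.83299
EPQ = √(2DS / (H(1 − d/p)))
    = √(2 × 49,150 × 214 / (34.9 × 0.83299)) ≈ 850.65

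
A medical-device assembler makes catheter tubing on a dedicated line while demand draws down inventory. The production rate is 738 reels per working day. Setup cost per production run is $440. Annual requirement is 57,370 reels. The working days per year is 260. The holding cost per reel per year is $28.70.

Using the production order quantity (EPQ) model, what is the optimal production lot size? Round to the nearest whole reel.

1,584 reels

d = 57,370/260 = 220.6538 reels/day;  effective holding cost H(1 − d/p) = 28.7·(1 − 220.6538/738) = 20.11902
Q* = √(2DS / H_eff) = √(2·57,370·440 / 20.11902) ≈ 1,584.09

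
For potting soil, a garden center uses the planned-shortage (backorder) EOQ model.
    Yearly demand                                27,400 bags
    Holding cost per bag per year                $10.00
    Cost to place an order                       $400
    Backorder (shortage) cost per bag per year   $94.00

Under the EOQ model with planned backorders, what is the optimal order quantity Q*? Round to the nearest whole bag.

1,557 bags

Basic EOQ = √(2·27,400·400/10) = 1,480.540
Backorder adjustment √((H+b)/b) = √((10+94)/94) = 1.0518
Q* = 1,480.540 × 1.0518 ≈ 1,557.30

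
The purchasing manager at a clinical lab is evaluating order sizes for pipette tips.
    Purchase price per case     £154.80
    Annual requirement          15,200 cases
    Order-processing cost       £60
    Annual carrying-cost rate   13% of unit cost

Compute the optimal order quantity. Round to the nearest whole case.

Holding cost per case per year: H = 13% × £154.8 = £20.1240
Optimal lot size Q* = (2 × 15,200 × £60 / £20.124)^½ ≈ 301.06

301 cases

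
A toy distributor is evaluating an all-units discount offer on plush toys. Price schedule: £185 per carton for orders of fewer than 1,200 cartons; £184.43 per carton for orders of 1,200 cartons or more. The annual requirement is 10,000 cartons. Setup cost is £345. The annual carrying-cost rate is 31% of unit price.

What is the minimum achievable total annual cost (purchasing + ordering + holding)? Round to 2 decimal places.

£1,869,892.59

H₁ = 31%×£185 = £57.3500;  H₂ = 31%×£184.43 = £57.1733
EOQ₁ = √(2×10,000×345/57.3500) = 346.86  (< 1,200, feasible at tier 1)
EOQ₂ = √(2×10,000×345/57.1733) = 347.40  (< 1,200 → use Q = 1,200 at tier-2 price)
TC(tier 1 (EOQ₁), Q≈346.9) = £1,869,892.59
TC(tier 2, Q≈1,200.0) = £1,881,478.98
Minimum at tier 1 (EOQ₁): £1,869,892.59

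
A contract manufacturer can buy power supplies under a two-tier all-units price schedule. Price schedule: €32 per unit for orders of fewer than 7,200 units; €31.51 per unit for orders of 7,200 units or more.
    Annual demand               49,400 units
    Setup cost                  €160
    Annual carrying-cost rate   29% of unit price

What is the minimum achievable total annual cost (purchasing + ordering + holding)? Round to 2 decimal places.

H₁ = 29%×€32 = €9.2800;  H₂ = 29%×€31.51 = €9.1379
EOQ₁ = √(2×49,400×160/9.2800) = 1,305.16  (< 7,200, feasible at tier 1)
EOQ₂ = √(2×49,400×160/9.1379) = 1,315.27  (< 7,200 → use Q = 7,200 at tier-2 price)
TC(tier 1 (EOQ₁), Q≈1,305.2) = €1,592,911.90
TC(tier 2, Q≈7,200.0) = €1,590,588.22
Minimum at tier 2: €1,590,588.22

€1,590,588.22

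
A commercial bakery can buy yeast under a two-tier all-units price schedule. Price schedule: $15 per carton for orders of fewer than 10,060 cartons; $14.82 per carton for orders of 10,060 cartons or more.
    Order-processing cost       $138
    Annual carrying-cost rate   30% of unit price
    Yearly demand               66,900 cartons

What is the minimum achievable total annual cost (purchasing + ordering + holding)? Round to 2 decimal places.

$1,012,615.36

H₁ = 30%×$15 = $4.5000;  H₂ = 30%×$14.82 = $4.4460
EOQ₁ = √(2×66,900×138/4.5000) = 2,025.64  (< 10,060, feasible at tier 1)
EOQ₂ = √(2×66,900×138/4.4460) = 2,037.90  (< 10,060 → use Q = 10,060 at tier-2 price)
TC(tier 1 (EOQ₁), Q≈2,025.6) = $1,012,615.36
TC(tier 2, Q≈10,060.0) = $1,014,739.09
Minimum at tier 1 (EOQ₁): $1,012,615.36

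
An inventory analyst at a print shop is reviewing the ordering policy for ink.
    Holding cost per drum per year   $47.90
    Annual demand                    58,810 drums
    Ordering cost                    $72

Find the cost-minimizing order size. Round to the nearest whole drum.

420 drums

Optimal lot size Q* = (2 × 58,810 × $72 / $47.9)^½ ≈ 420.47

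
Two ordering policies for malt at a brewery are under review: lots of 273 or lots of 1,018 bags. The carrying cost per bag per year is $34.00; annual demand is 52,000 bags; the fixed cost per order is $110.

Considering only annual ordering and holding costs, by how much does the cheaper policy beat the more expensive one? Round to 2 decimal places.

For each Q, cost = (D/Q)·S + (Q/2)·H.
TC(273) = (52,000/273)×110 + (273/2)×34 = $25,593.38
TC(1,018) = (52,000/1,018)×110 + (1,018/2)×34 = $22,924.86
|ΔTC| = |$25,593.38 − $22,924.86| = $2,668.52

$2,668.52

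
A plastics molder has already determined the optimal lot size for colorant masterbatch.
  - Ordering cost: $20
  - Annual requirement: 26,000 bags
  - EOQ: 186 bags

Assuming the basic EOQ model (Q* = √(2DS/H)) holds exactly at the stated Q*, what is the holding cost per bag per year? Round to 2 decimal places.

EOQ relation: Q² = 2DS/H, so rearrange for the unknown.
H = 2DS / Q² = 2 × 26,000 × 20 / 186² = 30.0613

$30.06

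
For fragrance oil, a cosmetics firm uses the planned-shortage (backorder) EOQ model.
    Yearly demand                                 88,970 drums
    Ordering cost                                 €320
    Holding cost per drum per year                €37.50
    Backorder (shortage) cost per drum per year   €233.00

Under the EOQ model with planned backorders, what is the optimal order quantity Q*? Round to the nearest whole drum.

Q* = √(2DS/H) · √((H + b)/b)
   = √(2 × 88,970 × 320 / 37.5) · √((37.5 + 233) / 233)
   = 1,232.242 × 1.0775 ≈ 1,327.71

1,328 drums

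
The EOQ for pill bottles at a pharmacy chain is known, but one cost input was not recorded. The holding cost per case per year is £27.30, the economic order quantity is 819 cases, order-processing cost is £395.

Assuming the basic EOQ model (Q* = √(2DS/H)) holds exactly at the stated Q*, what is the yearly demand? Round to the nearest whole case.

EOQ relation: Q² = 2DS/H, so rearrange for the unknown.
D = Q²H / (2S) = 819² × 27.3 / (2 × 395) = 23,179.46

23,179 cases per year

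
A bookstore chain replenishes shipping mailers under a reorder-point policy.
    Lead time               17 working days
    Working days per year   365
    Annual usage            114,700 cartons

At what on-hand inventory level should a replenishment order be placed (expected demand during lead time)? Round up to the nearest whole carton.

Daily demand d = 114,700 / 365 = 314.247 cartons/day
Demand during lead time = 314.247 × 17 = 5,342.19
Reorder point = 5,342.19 → round up

5,343 cartons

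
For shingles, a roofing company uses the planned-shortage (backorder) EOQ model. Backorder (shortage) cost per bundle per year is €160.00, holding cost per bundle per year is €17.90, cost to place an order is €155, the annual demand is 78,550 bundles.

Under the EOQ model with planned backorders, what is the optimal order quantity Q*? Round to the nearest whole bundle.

1,230 bundles

Basic EOQ = √(2·78,550·155/17.9) = 1,166.346
Backorder adjustment √((H+b)/b) = √((17.9+160)/160) = 1.0545
Q* = 1,166.346 × 1.0545 ≈ 1,229.86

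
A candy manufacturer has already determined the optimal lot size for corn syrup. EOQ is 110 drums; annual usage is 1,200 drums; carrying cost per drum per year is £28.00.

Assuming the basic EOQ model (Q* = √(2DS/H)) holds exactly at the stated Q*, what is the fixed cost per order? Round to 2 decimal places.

Since Q* = (2DS/H)^½, squaring gives Q*²·H = 2DS.
S = Q²H / (2D) = 110² × 28 / (2 × 1,200) = 141.1667

£141.17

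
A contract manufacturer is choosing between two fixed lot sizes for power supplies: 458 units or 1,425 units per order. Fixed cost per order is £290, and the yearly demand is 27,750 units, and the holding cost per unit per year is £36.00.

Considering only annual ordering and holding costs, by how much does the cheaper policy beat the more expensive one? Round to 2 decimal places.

TC(Q) = (D/Q)S + (Q/2)H
TC(458) = (27,750/458)×290 + (458/2)×36 = £25,814.96
TC(1,425) = (27,750/1,425)×290 + (1,425/2)×36 = £31,297.37
Lots of 458 are cheaper by £5,482.41.

£5,482.41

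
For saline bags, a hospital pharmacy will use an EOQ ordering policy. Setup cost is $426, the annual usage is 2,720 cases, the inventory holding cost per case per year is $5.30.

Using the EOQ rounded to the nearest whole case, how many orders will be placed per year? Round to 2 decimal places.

2DS/H = 2·2,720·426/5.3 = 437,252.83
EOQ = √437,252.83 ≈ 661.25 → Q = 661
Orders per year = D/Q = 2,720 / 661 = 4.115

4.11 orders per year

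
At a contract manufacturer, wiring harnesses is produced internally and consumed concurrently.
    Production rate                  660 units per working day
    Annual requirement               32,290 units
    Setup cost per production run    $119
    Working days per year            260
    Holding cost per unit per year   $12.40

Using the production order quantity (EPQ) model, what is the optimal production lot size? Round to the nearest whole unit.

874 units

Daily demand d = 32,290/260 = 124.192; p = 660; 1 − d/p = 0.81183
EPQ = √(2DS / (H(1 − d/p)))
    = √(2 × 32,290 × 119 / (12.4 × 0.81183)) ≈ 873.73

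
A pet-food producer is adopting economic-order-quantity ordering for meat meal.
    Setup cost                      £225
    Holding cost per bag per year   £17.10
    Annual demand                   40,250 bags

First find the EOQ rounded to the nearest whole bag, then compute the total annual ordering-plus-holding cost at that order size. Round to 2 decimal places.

Optimal lot size Q* = (2 × 40,250 × £225 / £17.1)^½ ≈ 1,029.18 → Q = 1,029 bags
Ordering: D/Q × S = 40,250/1,029 × £225 = £8,801.02
Holding:  Q/2 × H = 1,029/2 × £17.1 = £8,797.95
Total = £8,801.02 + £8,797.95 = £17,598.97

£17,598.97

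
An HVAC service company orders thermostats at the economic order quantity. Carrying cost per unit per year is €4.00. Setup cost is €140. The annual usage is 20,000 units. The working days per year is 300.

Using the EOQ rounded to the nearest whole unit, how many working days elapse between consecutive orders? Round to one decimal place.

17.7 days

EOQ = √(2DS/H) = √(2 × 20,000 × 140 / 4)
    = √(1,400,000.00) ≈ 1,183.22 → Q = 1,183 units
T = Q/D × 300 days = 1,183/20,000 × 300 = 17.745 days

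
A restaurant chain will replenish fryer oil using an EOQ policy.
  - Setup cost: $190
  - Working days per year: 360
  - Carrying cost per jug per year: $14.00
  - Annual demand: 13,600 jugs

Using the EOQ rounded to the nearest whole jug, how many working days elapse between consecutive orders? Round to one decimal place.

16.1 days

2DS/H = 2·13,600·190/14 = 369,142.86
EOQ = √369,142.86 ≈ 607.57 → Q = 608 jugs
T = Q/D × 360 days = 608/13,600 × 360 = 16.094 days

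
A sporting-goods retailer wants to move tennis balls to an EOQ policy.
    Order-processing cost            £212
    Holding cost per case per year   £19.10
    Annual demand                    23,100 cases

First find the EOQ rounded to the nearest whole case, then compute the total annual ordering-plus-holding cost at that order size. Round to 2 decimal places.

£13,677.46

2DS/H = 2·23,100·212/19.1 = 512,795.81
EOQ = √512,795.81 ≈ 716.10 → Q = 716 cases
Orders/yr = 23,100/716 = 32.263; ordering cost = 32.263 × £212 = £6,839.66
Average inventory = 716/2 = 358; holding cost = 358 × £19.1 = £6,837.80
Total = £6,839.66 + £6,837.80 = £13,677.46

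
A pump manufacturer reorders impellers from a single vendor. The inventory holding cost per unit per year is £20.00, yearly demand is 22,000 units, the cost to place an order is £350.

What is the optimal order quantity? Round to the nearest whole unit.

877 units

Optimal lot size Q* = (2 × 22,000 × £350 / £20)^½ ≈ 877.50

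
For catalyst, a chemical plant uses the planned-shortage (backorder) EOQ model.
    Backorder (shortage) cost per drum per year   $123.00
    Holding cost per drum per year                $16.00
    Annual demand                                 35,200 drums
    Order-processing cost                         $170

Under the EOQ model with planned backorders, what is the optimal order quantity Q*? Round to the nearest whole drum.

919 drums

Q* = √(2DS/H) · √((H + b)/b)
   = √(2 × 35,200 × 170 / 16) · √((16 + 123) / 123)
   = 864.870 × 1.0631 ≈ 919.40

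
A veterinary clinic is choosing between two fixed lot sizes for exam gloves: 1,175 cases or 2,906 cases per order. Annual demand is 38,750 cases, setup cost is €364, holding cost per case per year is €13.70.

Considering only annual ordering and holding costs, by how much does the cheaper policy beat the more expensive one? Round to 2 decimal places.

For each Q, cost = (D/Q)·S + (Q/2)·H.
TC(1,175) = (38,750/1,175)×364 + (1,175/2)×13.7 = €20,053.01
TC(2,906) = (38,750/2,906)×364 + (2,906/2)×13.7 = €24,759.85
Cheaper: Q = 1,175.  Difference = €4,706.85

€4,706.85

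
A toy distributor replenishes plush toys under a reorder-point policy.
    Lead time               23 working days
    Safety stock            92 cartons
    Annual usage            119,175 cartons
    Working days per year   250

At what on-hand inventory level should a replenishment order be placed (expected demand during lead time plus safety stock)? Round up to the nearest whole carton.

Daily demand d = 119,175 / 250 = 476.700 cartons/day
Demand during lead time = 476.700 × 23 = 10,964.10
Reorder point = 10,964.10 + 92 = 11,056.10 → round up

11,057 cartons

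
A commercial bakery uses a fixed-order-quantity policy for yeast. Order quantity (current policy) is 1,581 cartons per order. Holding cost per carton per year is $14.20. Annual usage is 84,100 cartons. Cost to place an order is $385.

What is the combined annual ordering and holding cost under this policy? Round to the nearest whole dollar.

Orders/yr = 84,100/1,581 = 53.194; ordering cost = 53.194 × $385 = $20,479.76
Average inventory = 1,581/2 = 790.5; holding cost = 790.5 × $14.2 = $11,225.10
Total = $20,479.76 + $11,225.10 = $31,704.86

$31,705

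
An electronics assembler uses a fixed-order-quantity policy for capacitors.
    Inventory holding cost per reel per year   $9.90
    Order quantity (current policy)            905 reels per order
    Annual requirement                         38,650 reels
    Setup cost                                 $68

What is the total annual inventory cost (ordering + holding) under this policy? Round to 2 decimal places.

Annual ordering cost = (D/Q)·S = (38,650/905) × 68 = $2,904.09
Annual holding cost  = (Q/2)·H = (905/2) × 9.9 = $4,479.75
Total = $2,904.09 + $4,479.75 = $7,383.84

$7,383.84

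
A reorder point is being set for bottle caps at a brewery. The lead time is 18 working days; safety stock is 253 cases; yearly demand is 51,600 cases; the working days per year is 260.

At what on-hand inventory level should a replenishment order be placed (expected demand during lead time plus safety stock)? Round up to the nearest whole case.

Daily demand d = 51,600 / 260 = 198.462 cases/day
Demand during lead time = 198.462 × 18 = 3,572.31
Reorder point = 3,572.31 + 253 = 3,825.31 → round up

3,826 cases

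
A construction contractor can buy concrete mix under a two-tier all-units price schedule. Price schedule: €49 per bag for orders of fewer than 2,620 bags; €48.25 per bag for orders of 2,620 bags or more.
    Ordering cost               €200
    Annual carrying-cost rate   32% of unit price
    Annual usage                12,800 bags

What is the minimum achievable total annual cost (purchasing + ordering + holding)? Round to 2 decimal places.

H₁ = 32%×€49 = €15.6800;  H₂ = 32%×€48.25 = €15.4400
EOQ₁ = √(2×12,800×200/15.6800) = 571.43  (< 2,620, feasible at tier 1)
EOQ₂ = √(2×12,800×200/15.4400) = 575.85  (< 2,620 → use Q = 2,620 at tier-2 price)
TC(tier 1 (EOQ₁), Q≈571.4) = €636,160.00
TC(tier 2, Q≈2,620.0) = €638,803.50
Minimum at tier 1 (EOQ₁): €636,160.00

€636,160.00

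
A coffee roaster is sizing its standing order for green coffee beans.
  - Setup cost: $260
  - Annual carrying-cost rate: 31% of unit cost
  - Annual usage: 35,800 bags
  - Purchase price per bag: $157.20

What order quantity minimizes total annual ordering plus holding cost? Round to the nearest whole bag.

618 bags

Carrying cost H = $157.2 × 31% = $48.7320/bag/yr
Q* = √(2·D·S / H) = √(2·35,800·260 / 48.732) = √382,007.7 ≈ 618.07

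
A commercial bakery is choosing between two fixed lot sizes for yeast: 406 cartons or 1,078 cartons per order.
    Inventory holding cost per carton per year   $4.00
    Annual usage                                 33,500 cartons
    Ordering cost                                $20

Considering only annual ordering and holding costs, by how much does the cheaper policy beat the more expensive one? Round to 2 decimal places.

$315.28

TC(Q) = (D/Q)S + (Q/2)H
TC(406) = (33,500/406)×20 + (406/2)×4 = $2,462.25
TC(1,078) = (33,500/1,078)×20 + (1,078/2)×4 = $2,777.52
Lots of 406 are cheaper by $315.28.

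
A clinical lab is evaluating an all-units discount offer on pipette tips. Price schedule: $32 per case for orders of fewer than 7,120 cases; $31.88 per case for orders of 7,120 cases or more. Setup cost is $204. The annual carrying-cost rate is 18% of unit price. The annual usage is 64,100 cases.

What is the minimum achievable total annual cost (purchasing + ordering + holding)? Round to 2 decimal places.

$2,063,473.55

H₁ = 18%×$32 = $5.7600;  H₂ = 18%×$31.88 = $5.7384
EOQ₁ = √(2×64,100×204/5.7600) = 2,130.83  (< 7,120, feasible at tier 1)
EOQ₂ = √(2×64,100×204/5.7384) = 2,134.83  (< 7,120 → use Q = 7,120 at tier-2 price)
TC(tier 1 (EOQ₁), Q≈2,130.8) = $2,063,473.55
TC(tier 2, Q≈7,120.0) = $2,065,773.28
Minimum at tier 1 (EOQ₁): $2,063,473.55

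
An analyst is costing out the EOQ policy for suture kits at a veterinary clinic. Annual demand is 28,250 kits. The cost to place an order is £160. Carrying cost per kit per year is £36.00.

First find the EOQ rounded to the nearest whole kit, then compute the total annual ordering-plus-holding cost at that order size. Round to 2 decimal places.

£18,039.96

Q* = √(2·D·S / H) = √(2·28,250·160 / 36) = √251,111.1 ≈ 501.11 → Q = 501 kits
Ordering: D/Q × S = 28,250/501 × £160 = £9,021.96
Holding:  Q/2 × H = 501/2 × £36 = £9,018.00
Total = £9,021.96 + £9,018.00 = £18,039.96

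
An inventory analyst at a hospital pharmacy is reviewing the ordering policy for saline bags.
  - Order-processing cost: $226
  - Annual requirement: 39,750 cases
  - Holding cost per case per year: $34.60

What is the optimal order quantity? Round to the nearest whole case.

721 cases

EOQ = √(2DS/H) = √(2 × 39,750 × 226 / 34.6)
    = √(519,277.46) ≈ 720.61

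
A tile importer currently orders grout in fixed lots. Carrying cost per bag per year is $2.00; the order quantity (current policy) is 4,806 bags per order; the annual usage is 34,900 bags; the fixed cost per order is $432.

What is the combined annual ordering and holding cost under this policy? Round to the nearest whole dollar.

Ordering: D/Q × S = 34,900/4,806 × $432 = $3,137.08
Holding:  Q/2 × H = 4,806/2 × $2 = $4,806.00
Total = $3,137.08 + $4,806.00 = $7,943.08

$7,943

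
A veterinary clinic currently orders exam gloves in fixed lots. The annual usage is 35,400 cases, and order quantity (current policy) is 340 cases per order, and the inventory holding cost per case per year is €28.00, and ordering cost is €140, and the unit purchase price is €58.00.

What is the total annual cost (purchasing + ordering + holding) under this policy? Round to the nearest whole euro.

Annual ordering cost = (D/Q)·S = (35,400/340) × 140 = €14,576.47
Annual holding cost  = (Q/2)·H = (340/2) × 28 = €4,760.00
Purchase cost = D·C = 35,400 × 58 = €2,053,200.00
Total = €14,576.47 + €4,760.00 + €2,053,200.00 = €2,072,536.47

€2,072,536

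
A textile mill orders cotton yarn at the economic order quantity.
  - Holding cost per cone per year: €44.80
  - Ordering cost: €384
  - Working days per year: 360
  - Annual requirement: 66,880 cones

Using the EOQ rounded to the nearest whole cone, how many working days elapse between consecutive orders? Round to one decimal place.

5.8 days

Q* = √(2·D·S / H) = √(2·66,880·384 / 44.8) = √1,146,514.3 ≈ 1,070.75 → Q = 1,071 cones
T = Q/D × 360 days = 1,071/66,880 × 360 = 5.765 days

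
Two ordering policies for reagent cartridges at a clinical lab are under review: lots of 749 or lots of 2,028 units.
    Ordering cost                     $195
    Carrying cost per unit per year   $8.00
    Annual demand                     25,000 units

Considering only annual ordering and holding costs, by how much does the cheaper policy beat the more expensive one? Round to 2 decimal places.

$1,011.17

Annual cost at Q: ordering D·S/Q plus holding Q·H/2.
TC(749) = (25,000/749)×195 + (749/2)×8 = $9,504.68
TC(2,028) = (25,000/2,028)×195 + (2,028/2)×8 = $10,515.85
|ΔTC| = |$9,504.68 − $10,515.85| = $1,011.17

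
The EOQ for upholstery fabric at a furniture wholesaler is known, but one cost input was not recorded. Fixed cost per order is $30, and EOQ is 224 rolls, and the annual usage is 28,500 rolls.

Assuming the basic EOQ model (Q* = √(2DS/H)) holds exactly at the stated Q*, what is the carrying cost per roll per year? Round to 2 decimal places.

$34.08

EOQ relation: Q² = 2DS/H, so rearrange for the unknown.
H = 2DS / Q² = 2 × 28,500 × 30 / 224² = 34.0800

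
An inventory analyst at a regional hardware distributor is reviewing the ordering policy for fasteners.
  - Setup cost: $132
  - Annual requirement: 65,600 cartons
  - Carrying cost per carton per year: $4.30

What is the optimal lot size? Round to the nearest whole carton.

2,007 cartons

2DS/H = 2·65,600·132/4.3 = 4,027,534.88
EOQ = √4,027,534.88 ≈ 2,006.87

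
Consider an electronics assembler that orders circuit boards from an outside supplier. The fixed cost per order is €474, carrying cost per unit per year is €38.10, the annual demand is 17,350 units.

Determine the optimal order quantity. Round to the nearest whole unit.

657 units

EOQ = √(2DS/H) = √(2 × 17,350 × 474 / 38.1)
    = √(431,700.79) ≈ 657.04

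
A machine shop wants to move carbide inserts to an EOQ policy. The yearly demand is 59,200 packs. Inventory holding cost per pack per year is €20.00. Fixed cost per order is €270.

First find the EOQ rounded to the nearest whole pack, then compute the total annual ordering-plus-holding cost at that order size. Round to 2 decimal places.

EOQ = √(2DS/H) = √(2 × 59,200 × 270 / 20)
    = √(1,598,400.00) ≈ 1,264.28 → Q = 1,264 packs
Annual ordering cost = (D/Q)·S = (59,200/1,264) × 270 = €12,645.57
Annual holding cost  = (Q/2)·H = (1,264/2) × 20 = €12,640.00
Total = €12,645.57 + €12,640.00 = €25,285.57

€25,285.57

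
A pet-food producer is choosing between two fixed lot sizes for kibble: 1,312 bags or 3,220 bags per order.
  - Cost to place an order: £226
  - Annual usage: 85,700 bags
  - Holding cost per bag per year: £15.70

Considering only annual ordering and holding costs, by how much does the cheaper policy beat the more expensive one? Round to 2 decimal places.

TC(Q) = (D/Q)S + (Q/2)H
TC(1,312) = (85,700/1,312)×226 + (1,312/2)×15.7 = £25,061.55
TC(3,220) = (85,700/3,220)×226 + (3,220/2)×15.7 = £31,291.97
Cheaper: Q = 1,312.  Difference = £6,230.42

£6,230.42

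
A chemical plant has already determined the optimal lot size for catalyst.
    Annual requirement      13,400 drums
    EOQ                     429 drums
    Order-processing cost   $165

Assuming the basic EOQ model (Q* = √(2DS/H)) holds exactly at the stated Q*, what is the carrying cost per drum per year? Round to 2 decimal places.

$24.03

From Q* = √(2DS/H) ⇒ Q*² = 2DS/H.
H = 2DS / Q² = 2 × 13,400 × 165 / 429² = 24.0273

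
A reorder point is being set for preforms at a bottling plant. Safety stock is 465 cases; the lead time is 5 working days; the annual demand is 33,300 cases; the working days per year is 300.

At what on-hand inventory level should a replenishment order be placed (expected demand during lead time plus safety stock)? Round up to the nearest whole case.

1,020 cases

Daily demand d = 33,300 / 300 = 111.000 cases/day
Demand during lead time = 111.000 × 5 = 555.00
Reorder point = 555.00 + 465 = 1,020.00 → round up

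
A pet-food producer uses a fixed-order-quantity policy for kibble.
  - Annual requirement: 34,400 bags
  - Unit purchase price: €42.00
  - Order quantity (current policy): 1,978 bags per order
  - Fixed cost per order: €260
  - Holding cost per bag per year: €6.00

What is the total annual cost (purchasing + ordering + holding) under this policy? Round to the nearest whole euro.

Orders/yr = 34,400/1,978 = 17.391; ordering cost = 17.391 × €260 = €4,521.74
Average inventory = 1,978/2 = 989; holding cost = 989 × €6 = €5,934.00
Purchase cost = D·C = 34,400 × 42 = €1,444,800.00
Total = €4,521.74 + €5,934.00 + €1,444,800.00 = €1,455,255.74

€1,455,256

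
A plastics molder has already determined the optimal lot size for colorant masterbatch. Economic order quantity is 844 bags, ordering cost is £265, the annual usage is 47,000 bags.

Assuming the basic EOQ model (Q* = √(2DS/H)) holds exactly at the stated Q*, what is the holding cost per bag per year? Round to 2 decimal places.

From Q* = √(2DS/H) ⇒ Q*² = 2DS/H.
H = 2DS / Q² = 2 × 47,000 × 265 / 844² = 34.9695

£34.97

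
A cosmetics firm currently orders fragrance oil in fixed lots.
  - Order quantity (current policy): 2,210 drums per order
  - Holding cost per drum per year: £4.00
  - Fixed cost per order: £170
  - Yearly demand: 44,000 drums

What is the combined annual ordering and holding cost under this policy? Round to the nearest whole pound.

£7,805

Orders/yr = 44,000/2,210 = 19.910; ordering cost = 19.910 × £170 = £3,384.62
Average inventory = 2,210/2 = 1105; holding cost = 1105 × £4 = £4,420.00
Total = £3,384.62 + £4,420.00 = £7,804.62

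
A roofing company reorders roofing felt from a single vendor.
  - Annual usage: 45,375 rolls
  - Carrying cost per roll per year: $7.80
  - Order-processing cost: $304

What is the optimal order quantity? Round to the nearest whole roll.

Optimal lot size Q* = (2 × 45,375 × $304 / $7.8)^½ ≈ 1,880.67

1,881 rolls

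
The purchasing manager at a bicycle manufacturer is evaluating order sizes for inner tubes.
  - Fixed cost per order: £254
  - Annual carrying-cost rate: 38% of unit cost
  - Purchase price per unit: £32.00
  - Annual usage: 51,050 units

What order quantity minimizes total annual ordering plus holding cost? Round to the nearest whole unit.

1,460 units

Carrying cost H = £32 × 38% = £12.1600/unit/yr
2DS/H = 2·51,050·254/12.16 = 2,132,680.92
EOQ = √2,132,680.92 ≈ 1,460.37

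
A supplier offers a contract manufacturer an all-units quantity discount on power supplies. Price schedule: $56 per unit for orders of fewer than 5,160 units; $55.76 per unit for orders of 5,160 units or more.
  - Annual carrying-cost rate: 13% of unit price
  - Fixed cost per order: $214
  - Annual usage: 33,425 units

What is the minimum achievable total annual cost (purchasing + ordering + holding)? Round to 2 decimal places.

H₁ = 13%×$56 = $7.2800;  H₂ = 13%×$55.76 = $7.2488
EOQ₁ = √(2×33,425×214/7.2800) = 1,401.82  (< 5,160, feasible at tier 1)
EOQ₂ = √(2×33,425×214/7.2488) = 1,404.83  (< 5,160 → use Q = 5,160 at tier-2 price)
TC(tier 1 (EOQ₁), Q≈1,401.8) = $1,882,005.24
TC(tier 2, Q≈5,160.0) = $1,883,866.13
Minimum at tier 1 (EOQ₁): $1,882,005.24

$1,882,005.24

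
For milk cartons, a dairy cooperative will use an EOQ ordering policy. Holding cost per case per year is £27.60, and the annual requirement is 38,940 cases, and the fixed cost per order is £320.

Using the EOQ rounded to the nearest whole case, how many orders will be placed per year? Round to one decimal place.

EOQ = √(2DS/H) = √(2 × 38,940 × 320 / 27.6)
    = √(902,956.52) ≈ 950.24 → Q = 950
Orders per year = D/Q = 38,940 / 950 = 40.989

41.0 orders per year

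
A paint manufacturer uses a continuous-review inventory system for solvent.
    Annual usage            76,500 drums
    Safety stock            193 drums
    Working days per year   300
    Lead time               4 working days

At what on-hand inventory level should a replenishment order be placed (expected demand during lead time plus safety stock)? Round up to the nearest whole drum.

1,213 drums

Daily demand d = 76,500 / 300 = 255.000 drums/day
Demand during lead time = 255.000 × 4 = 1,020.00
Reorder point = 1,020.00 + 193 = 1,213.00 → round up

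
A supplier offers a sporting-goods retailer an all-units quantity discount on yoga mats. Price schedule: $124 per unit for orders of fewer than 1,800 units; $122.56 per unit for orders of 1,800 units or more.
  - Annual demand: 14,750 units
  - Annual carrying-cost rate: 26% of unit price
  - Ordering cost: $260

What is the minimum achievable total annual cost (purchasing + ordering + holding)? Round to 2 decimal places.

H₁ = 26%×$124 = $32.2400;  H₂ = 26%×$122.56 = $31.8656
EOQ₁ = √(2×14,750×260/32.2400) = 487.75  (< 1,800, feasible at tier 1)
EOQ₂ = √(2×14,750×260/31.8656) = 490.61  (< 1,800 → use Q = 1,800 at tier-2 price)
TC(tier 1 (EOQ₁), Q≈487.8) = $1,844,725.16
TC(tier 2, Q≈1,800.0) = $1,838,569.60
Minimum at tier 2: $1,838,569.60

$1,838,569.60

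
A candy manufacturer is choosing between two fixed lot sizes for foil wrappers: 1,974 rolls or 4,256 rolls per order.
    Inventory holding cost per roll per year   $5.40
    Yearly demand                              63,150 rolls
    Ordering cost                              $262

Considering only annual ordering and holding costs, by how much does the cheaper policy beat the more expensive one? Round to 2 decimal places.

$1,667.31

Annual cost at Q: ordering D·S/Q plus holding Q·H/2.
TC(1,974) = (63,150/1,974)×262 + (1,974/2)×5.4 = $13,711.41
TC(4,256) = (63,150/4,256)×262 + (4,256/2)×5.4 = $15,378.72
|ΔTC| = |$13,711.41 − $15,378.72| = $1,667.31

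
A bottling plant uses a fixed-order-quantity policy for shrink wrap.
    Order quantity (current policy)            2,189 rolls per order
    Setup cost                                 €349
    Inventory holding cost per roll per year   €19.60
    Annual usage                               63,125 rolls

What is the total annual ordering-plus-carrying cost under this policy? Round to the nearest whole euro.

Orders/yr = 63,125/2,189 = 28.837; ordering cost = 28.837 × €349 = €10,064.24
Average inventory = 2,189/2 = 1094.5; holding cost = 1094.5 × €19.6 = €21,452.20
Total = €10,064.24 + €21,452.20 = €31,516.44

€31,516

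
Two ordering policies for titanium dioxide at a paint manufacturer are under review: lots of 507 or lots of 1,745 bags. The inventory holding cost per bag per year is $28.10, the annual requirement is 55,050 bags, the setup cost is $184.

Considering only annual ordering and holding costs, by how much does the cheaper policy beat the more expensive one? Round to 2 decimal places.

$3,219.90

Annual cost at Q: ordering D·S/Q plus holding Q·H/2.
TC(507) = (55,050/507)×184 + (507/2)×28.1 = $27,102.05
TC(1,745) = (55,050/1,745)×184 + (1,745/2)×28.1 = $30,321.95
|ΔTC| = |$27,102.05 − $30,321.95| = $3,219.90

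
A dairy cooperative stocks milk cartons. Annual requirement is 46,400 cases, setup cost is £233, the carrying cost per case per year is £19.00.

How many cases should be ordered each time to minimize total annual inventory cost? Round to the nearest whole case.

Optimal lot size Q* = (2 × 46,400 × £233 / £19)^½ ≈ 1,066.78

1,067 cases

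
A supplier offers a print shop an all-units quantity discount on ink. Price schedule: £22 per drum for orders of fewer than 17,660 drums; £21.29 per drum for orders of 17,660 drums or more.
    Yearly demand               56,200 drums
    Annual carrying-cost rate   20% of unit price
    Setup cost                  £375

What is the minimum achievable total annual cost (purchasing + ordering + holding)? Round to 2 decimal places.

£1,235,289.51

H₁ = 20%×£22 = £4.4000;  H₂ = 20%×£21.29 = £4.2580
EOQ₁ = √(2×56,200×375/4.4000) = 3,095.08  (< 17,660, feasible at tier 1)
EOQ₂ = √(2×56,200×375/4.2580) = 3,146.27  (< 17,660 → use Q = 17,660 at tier-2 price)
TC(tier 1 (EOQ₁), Q≈3,095.1) = £1,250,018.37
TC(tier 2, Q≈17,660.0) = £1,235,289.51
Minimum at tier 2: £1,235,289.51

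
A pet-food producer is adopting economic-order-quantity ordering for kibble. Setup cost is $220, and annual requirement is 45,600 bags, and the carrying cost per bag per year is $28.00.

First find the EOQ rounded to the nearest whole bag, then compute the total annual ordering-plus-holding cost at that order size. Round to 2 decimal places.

Q* = √(2·D·S / H) = √(2·45,600·220 / 28) = √716,571.4 ≈ 846.51 → Q = 847 bags
Ordering: D/Q × S = 45,600/847 × $220 = $11,844.16
Holding:  Q/2 × H = 847/2 × $28 = $11,858.00
Total = $11,844.16 + $11,858.00 = $23,702.16

$23,702.16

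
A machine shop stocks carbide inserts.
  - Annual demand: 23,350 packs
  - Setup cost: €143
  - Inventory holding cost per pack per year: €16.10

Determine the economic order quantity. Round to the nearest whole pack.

Optimal lot size Q* = (2 × 23,350 × €143 / €16.1)^½ ≈ 644.04

644 packs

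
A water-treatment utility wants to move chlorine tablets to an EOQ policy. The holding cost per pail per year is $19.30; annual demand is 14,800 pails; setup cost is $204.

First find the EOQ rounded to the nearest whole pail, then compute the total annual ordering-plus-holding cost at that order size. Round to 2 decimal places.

$10,795.42

Optimal lot size Q* = (2 × 14,800 × $204 / $19.3)^½ ≈ 559.35 → Q = 559 pails
Ordering: D/Q × S = 14,800/559 × $204 = $5,401.07
Holding:  Q/2 × H = 559/2 × $19.3 = $5,394.35
Total = $5,401.07 + $5,394.35 = $10,795.42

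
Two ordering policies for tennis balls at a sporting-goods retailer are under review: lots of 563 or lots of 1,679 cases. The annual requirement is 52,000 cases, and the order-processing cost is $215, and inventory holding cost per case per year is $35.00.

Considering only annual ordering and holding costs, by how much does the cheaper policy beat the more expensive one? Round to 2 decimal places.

TC(Q) = (D/Q)S + (Q/2)H
TC(563) = (52,000/563)×215 + (563/2)×35 = $29,710.40
TC(1,679) = (52,000/1,679)×215 + (1,679/2)×35 = $36,041.23
|ΔTC| = |$29,710.40 − $36,041.23| = $6,330.82

$6,330.82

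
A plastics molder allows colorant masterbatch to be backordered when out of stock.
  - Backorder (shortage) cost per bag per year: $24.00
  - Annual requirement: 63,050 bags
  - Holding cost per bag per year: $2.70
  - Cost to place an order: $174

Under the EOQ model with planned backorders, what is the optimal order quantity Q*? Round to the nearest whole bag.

3,007 bags

Basic EOQ = √(2·63,050·174/2.7) = 2,850.692
Backorder adjustment √((H+b)/b) = √((2.7+24)/24) = 1.0548
Q* = 2,850.692 × 1.0548 ≈ 3,006.77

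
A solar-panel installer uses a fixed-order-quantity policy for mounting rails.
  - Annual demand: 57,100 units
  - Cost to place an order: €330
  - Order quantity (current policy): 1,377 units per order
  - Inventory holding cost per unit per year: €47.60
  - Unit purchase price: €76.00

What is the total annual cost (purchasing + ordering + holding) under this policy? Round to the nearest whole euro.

€4,386,057

Ordering: D/Q × S = 57,100/1,377 × €330 = €13,684.10
Holding:  Q/2 × H = 1,377/2 × €47.6 = €32,772.60
Purchase cost = D·C = 57,100 × 76 = €4,339,600.00
Total = €13,684.10 + €32,772.60 + €4,339,600.00 = €4,386,056.70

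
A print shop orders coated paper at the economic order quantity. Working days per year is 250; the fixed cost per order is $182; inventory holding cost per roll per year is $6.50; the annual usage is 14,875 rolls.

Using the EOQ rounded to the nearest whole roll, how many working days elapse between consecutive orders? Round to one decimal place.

EOQ = √(2DS/H) = √(2 × 14,875 × 182 / 6.5)
    = √(833,000.00) ≈ 912.69 → Q = 913 rolls
Days between orders = 250 / (D/Q) = 250 / 16.292 ≈ 15.345

15.3 days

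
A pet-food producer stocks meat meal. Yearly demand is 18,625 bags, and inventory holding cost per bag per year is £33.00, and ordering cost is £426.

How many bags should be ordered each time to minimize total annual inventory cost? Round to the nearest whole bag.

Q* = √(2·D·S / H) = √(2·18,625·426 / 33) = √480,863.6 ≈ 693.44

693 bags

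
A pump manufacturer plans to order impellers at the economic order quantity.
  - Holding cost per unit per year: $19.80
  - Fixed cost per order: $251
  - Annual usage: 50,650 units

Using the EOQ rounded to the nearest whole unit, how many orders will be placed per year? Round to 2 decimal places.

Q* = √(2·D·S / H) = √(2·50,650·251 / 19.8) = √1,284,156.6 ≈ 1,133.21 → Q = 1,133
Orders per year = D/Q = 50,650 / 1,133 = 44.704

44.70 orders per year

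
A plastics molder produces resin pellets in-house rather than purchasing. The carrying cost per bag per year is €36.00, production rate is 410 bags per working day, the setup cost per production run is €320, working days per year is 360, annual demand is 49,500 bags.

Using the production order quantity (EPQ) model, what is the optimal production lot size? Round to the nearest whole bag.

1,151 bags

Daily demand d = 49,500/360 = 137.500; p = 410; 1 − d/p = 0.66463
EPQ = √(2DS / (H(1 − d/p)))
    = √(2 × 49,500 × 320 / (36 × 0.66463)) ≈ 1,150.67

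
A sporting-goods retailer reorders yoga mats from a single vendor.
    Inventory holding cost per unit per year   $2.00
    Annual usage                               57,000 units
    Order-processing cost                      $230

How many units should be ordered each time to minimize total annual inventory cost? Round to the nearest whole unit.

2DS/H = 2·57,000·230/2 = 13,110,000.00
EOQ = √13,110,000.00 ≈ 3,620.77

3,621 units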